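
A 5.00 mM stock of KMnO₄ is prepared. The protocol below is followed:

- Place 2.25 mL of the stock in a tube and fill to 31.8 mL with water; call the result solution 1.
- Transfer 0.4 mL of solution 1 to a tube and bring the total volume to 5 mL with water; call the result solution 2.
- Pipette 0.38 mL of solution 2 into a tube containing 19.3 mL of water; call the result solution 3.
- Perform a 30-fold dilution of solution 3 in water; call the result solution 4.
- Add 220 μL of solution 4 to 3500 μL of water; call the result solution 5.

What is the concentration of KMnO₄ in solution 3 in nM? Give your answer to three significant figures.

Step 1: 2.25 mL brought to 31.8 mL → factor 31.8/2.25 = 14.133
Step 2: 0.4 mL brought to 5 mL → factor 5/0.4 = 12.5
Step 3: 0.38 mL + 19.3 mL = 19.68 mL total → factor 19.68/0.38 = 51.789
Dilution factor through solution 3 = 14.133 × 12.5 × 51.789 = 9149.5
[solution 3] = 5.00 mM / 9149.5 = 0.0005465 mM = 546 nM

546 nM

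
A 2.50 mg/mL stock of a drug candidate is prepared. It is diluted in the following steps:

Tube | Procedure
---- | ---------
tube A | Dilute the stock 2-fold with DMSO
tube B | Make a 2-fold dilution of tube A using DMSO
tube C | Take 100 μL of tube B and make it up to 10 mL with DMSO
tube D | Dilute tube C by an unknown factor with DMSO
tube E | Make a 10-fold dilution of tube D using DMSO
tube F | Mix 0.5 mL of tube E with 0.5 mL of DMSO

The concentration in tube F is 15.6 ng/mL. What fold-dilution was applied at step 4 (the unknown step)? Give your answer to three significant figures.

20.0-fold

Step 1: 2-fold → factor 2
Step 2: 2-fold → factor 2
Step 3: 100 μL brought to 10 mL → factor 10000/100 = 100
Step 4: unknown factor x
Step 5: 10-fold → factor 10
Step 6: 0.5 mL + 0.5 mL = 1 mL total → factor 1/0.5 = 2
Product of known-step factors = 8000
Overall factor = 2.50 mg/mL / (15.6 ng/mL) = 1.6026 × 10^5
x = 1.6026 × 10^5 / 8000 = 20.0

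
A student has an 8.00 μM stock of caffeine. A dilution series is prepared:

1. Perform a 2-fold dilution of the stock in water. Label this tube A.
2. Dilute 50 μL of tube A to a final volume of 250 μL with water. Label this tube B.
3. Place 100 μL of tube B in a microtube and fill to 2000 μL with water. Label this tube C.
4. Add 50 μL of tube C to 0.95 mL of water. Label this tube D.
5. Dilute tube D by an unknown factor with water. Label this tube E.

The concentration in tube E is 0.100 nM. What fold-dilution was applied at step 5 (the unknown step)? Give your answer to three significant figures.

20.0-fold

Step 1: 2-fold → factor 2
Step 2: 50 μL brought to 250 μL → factor 250/50 = 5
Step 3: 100 μL brought to 2000 μL → factor 2000/100 = 20
Step 4: 50 μL + 0.95 mL = 1000 μL total → factor 1000/50 = 20
Step 5: unknown factor x
Product of known-step factors = 4000
Overall factor = 8.00 μM / (0.100 nM) = 80000
x = 80000 / 4000 = 20.0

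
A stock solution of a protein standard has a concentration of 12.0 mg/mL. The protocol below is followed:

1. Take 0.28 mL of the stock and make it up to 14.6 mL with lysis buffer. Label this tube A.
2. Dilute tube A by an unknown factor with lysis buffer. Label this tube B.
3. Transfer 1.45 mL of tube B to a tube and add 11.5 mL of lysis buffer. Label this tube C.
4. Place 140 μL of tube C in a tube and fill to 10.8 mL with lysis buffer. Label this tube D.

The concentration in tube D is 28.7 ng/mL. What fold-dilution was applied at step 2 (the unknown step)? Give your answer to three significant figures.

Step 1: 0.28 mL brought to 14.6 mL → factor 14.6/0.28 = 52.143
Step 2: unknown factor x
Step 3: 1.45 mL + 11.5 mL = 12.95 mL total → factor 12.95/1.45 = 8.931
Step 4: 140 μL brought to 10.8 mL → factor 10800/140 = 77.143
Product of known-step factors = 35925
Overall factor = 12.0 mg/mL / (28.7 ng/mL) = 4.1812 × 10^5
x = 4.1812 × 10^5 / 35925 = 11.6

11.6-fold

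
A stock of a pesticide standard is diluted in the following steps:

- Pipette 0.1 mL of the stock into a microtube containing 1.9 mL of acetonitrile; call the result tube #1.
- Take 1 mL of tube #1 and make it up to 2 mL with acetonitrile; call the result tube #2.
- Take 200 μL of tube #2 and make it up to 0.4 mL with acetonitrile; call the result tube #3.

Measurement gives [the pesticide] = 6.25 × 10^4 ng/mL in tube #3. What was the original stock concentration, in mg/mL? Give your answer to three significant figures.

Step 1: 0.1 mL + 1.9 mL = 2 mL total → factor 2/0.1 = 20
Step 2: 1 mL brought to 2 mL → factor 2/1 = 2
Step 3: 200 μL brought to 0.4 mL → factor 400/200 = 2
Overall dilution factor = 20 × 2 × 2 = 80
Stock = 6.25 × 10^4 ng/mL × 80 = 5.000 × 10^6 ng/mL = 5.00 mg/mL

5.00 mg/mL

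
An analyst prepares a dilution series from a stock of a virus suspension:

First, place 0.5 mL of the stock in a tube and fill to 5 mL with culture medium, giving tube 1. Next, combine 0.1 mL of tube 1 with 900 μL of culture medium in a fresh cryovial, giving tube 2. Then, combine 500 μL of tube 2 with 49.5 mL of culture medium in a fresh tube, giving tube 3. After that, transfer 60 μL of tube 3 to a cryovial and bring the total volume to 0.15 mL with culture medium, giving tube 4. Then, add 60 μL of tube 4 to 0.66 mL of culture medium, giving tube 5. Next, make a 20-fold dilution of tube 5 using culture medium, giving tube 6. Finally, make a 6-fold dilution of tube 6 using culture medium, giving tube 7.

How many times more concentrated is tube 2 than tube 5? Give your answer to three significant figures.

3.00 × 10^3

Step 1: 0.5 mL brought to 5 mL → factor 5/0.5 = 10
Step 2: 0.1 mL + 900 μL = 1 mL total → factor 1/0.1 = 10
Step 3: 500 μL + 49.5 mL = 50000 μL total → factor 50000/500 = 100
Step 4: 60 μL brought to 0.15 mL → factor 150/60 = 2.5
Step 5: 60 μL + 0.66 mL = 720 μL total → factor 720/60 = 12
Dilution factor to tube 2 = 100; to tube 5 = 3 × 10^5
[tube 2]/[tube 5] = (factor to tube 5)/(factor to tube 2) = 3 × 10^5/100 = 3.00 × 10^3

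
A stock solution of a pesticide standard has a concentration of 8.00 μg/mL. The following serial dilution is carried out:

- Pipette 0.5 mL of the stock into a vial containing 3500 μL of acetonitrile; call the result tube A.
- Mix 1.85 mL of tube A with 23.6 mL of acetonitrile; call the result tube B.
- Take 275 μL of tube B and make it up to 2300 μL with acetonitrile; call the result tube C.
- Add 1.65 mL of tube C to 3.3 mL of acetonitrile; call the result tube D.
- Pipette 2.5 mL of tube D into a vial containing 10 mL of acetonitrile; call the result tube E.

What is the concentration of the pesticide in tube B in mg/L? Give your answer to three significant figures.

Step 1: 0.5 mL + 3500 μL = 4 mL total → factor 4/0.5 = 8
Step 2: 1.85 mL + 23.6 mL = 25.45 mL total → factor 25.45/1.85 = 13.757
Dilution factor through tube B = 8 × 13.757 = 110.05
[tube B] = 8.00 μg/mL / 110.05 = 0.07269 μg/mL = 0.0727 mg/L

0.0727 mg/L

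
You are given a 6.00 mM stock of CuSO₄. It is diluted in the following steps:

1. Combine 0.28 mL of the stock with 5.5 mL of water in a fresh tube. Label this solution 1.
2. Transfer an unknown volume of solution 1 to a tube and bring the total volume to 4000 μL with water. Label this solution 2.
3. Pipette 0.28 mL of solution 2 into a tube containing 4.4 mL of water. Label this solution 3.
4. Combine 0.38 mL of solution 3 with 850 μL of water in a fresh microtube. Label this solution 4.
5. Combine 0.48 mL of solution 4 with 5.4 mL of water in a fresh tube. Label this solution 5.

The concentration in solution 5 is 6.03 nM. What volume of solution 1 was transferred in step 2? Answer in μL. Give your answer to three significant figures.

55.0 μL

Step 1: 0.28 mL + 5.5 mL = 5.78 mL total → factor 5.78/0.28 = 20.643
Step 2: v brought to 4000 μL → factor = 4000 μL/v
Step 3: 0.28 mL + 4.4 mL = 4.68 mL total → factor 4.68/0.28 = 16.714
Step 4: 0.38 mL + 850 μL = 1.23 mL total → factor 1.23/0.38 = 3.2368
Step 5: 0.48 mL + 5.4 mL = 5.88 mL total → factor 5.88/0.48 = 12.25
Product of known-step factors = 13681
Overall factor = 6.00 mM / (6.03 nM) = 9.9502 × 10^5
Step-2 factor = 9.9502 × 10^5 / 13681 = 72.731
v = 4000 μL / 72.731 = 55.0 μL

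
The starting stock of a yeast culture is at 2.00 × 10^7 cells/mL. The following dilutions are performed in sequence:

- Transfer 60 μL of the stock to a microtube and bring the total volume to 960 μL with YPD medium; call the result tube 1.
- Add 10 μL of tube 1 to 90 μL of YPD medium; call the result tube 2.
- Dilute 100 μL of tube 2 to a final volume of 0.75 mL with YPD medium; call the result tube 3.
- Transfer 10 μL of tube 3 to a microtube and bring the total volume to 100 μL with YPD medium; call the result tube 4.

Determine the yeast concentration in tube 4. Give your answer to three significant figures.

Step 1: 60 μL brought to 960 μL → factor 960/60 = 16
Step 2: 10 μL + 90 μL = 100 μL total → factor 100/10 = 10
Step 3: 100 μL brought to 0.75 mL → factor 750/100 = 7.5
Step 4: 10 μL brought to 100 μL → factor 100/10 = 10
Overall dilution factor = 16 × 10 × 7.5 × 10 = 12000
Final = 2.00 × 10^7 cells/mL / 12000 = 1.67 × 10^3 cells/mL

1.67 × 10^3 cells/mL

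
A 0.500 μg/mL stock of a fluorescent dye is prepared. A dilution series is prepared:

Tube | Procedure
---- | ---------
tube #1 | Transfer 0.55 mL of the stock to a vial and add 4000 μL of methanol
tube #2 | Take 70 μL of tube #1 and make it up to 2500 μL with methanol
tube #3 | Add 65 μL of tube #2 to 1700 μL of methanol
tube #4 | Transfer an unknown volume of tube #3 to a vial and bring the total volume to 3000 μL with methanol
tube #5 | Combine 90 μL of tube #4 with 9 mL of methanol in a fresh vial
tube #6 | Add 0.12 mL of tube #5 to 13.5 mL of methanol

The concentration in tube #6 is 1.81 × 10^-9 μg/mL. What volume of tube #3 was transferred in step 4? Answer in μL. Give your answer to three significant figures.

Step 1: 0.55 mL + 4000 μL = 4.55 mL total → factor 4.55/0.55 = 8.2727
Step 2: 70 μL brought to 2500 μL → factor 2500/70 = 35.714
Step 3: 65 μL + 1700 μL = 1765 μL total → factor 1765/65 = 27.154
Step 4: v brought to 3000 μL → factor = 3000 μL/v
Step 5: 90 μL + 9 mL = 9090 μL total → factor 9090/90 = 101
Step 6: 0.12 mL + 13.5 mL = 13.62 mL total → factor 13.62/0.12 = 113.5
Product of known-step factors = 9.1969 × 10^7
Overall factor = 0.500 μg/mL / (1.81 × 10^-9 μg/mL) = 2.7624 × 10^8
Step-4 factor = 2.7624 × 10^8 / 9.1969 × 10^7 = 3.0037
v = 3000 μL / 3.0037 = 999 μL

999 μL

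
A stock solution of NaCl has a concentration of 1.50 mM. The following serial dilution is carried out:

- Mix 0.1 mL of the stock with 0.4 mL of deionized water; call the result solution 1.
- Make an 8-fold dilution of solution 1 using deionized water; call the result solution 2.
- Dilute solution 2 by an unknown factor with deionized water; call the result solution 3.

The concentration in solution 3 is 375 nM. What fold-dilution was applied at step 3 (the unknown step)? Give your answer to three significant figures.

100-fold

Step 1: 0.1 mL + 0.4 mL = 0.5 mL total → factor 0.5/0.1 = 5
Step 2: 8-fold → factor 8
Step 3: unknown factor x
Product of known-step factors = 40
Overall factor = 1.50 mM / (375 nM) = 4000
x = 4000 / 40 = 100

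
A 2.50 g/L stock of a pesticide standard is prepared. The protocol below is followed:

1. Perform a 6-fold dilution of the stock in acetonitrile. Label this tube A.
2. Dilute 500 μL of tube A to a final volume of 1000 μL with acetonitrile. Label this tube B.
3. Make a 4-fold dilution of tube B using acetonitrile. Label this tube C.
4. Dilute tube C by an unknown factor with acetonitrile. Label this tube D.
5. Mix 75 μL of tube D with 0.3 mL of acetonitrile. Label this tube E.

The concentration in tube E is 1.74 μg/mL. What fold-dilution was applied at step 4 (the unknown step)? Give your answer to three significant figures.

Step 1: 6-fold → factor 6
Step 2: 500 μL brought to 1000 μL → factor 1000/500 = 2
Step 3: 4-fold → factor 4
Step 4: unknown factor x
Step 5: 75 μL + 0.3 mL = 375 μL total → factor 375/75 = 5
Product of known-step factors = 240
Overall factor = 2.50 g/L / (1.74 μg/mL) = 1436.8
x = 1436.8 / 240 = 5.99

5.99-fold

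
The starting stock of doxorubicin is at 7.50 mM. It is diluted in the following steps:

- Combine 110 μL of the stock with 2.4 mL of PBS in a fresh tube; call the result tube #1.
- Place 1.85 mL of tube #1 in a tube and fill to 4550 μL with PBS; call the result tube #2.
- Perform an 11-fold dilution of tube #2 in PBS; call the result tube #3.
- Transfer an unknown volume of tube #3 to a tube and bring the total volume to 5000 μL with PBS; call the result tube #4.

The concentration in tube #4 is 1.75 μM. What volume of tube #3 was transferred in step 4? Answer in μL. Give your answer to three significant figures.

720 μL

Step 1: 110 μL + 2.4 mL = 2510 μL total → factor 2510/110 = 22.818
Step 2: 1.85 mL brought to 4550 μL → factor 4.55/1.85 = 2.4595
Step 3: 11-fold → factor 11
Step 4: v brought to 5000 μL → factor = 5000 μL/v
Product of known-step factors = 617.32
Overall factor = 7.50 mM / (1.75 μM) = 4285.7
Step-4 factor = 4285.7 / 617.32 = 6.9424
v = 5000 μL / 6.9424 = 720 μL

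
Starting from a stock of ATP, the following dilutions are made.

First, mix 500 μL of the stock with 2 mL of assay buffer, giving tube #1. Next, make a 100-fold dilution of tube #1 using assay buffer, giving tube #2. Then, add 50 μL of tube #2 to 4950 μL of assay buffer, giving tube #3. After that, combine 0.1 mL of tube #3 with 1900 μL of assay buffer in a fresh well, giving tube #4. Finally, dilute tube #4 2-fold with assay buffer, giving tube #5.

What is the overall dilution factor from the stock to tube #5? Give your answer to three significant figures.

Step 1: 500 μL + 2 mL = 2500 μL total → factor 2500/500 = 5
Step 2: 100-fold → factor 100
Step 3: 50 μL + 4950 μL = 5000 μL total → factor 5000/50 = 100
Step 4: 0.1 mL + 1900 μL = 2 mL total → factor 2/0.1 = 20
Step 5: 2-fold → factor 2
Overall dilution factor = 5 × 100 × 100 × 20 × 2 = 2 × 10^6

2.00 × 10^6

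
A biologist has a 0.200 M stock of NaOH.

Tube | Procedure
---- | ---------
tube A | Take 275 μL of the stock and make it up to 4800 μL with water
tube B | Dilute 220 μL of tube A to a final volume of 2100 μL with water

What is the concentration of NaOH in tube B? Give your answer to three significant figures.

0.00120 M

Step 1: 275 μL brought to 4800 μL → factor 4800/275 = 17.455
Step 2: 220 μL brought to 2100 μL → factor 2100/220 = 9.5455
Overall dilution factor = 17.455 × 9.5455 = 166.61
Final = 0.200 M / 166.61 = 0.00120 M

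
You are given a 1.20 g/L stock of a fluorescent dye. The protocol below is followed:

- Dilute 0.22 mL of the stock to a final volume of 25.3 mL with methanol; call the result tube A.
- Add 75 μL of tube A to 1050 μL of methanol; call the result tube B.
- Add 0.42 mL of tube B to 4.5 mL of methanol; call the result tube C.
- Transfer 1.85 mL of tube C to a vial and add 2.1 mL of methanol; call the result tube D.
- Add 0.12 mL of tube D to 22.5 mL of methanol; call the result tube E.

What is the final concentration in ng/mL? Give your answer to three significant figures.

0.148 ng/mL

Step 1: 0.22 mL brought to 25.3 mL → factor 25.3/0.22 = 115
Step 2: 75 μL + 1050 μL = 1125 μL total → factor 1125/75 = 15
Step 3: 0.42 mL + 4.5 mL = 4.92 mL total → factor 4.92/0.42 = 11.714
Step 4: 1.85 mL + 2.1 mL = 3.95 mL total → factor 3.95/1.85 = 2.1351
Step 5: 0.12 mL + 22.5 mL = 22.62 mL total → factor 22.62/0.12 = 188.5
Overall dilution factor = 115 × 15 × 11.714 × 2.1351 × 188.5 = 8.1328 × 10^6
Final = 1.20 g/L / 8.1328 × 10^6 = 1.476 × 10^-7 g/L = 0.148 ng/mL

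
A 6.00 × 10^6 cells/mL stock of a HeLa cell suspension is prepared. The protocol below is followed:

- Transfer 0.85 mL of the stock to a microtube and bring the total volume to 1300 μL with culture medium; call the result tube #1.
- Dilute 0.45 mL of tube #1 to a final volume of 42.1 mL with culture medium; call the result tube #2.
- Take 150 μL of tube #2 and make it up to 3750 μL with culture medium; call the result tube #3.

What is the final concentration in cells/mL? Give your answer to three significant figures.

1.68 × 10^3 cells/mL

Step 1: 0.85 mL brought to 1300 μL → factor 1.3/0.85 = 1.5294
Step 2: 0.45 mL brought to 42.1 mL → factor 42.1/0.45 = 93.556
Step 3: 150 μL brought to 3750 μL → factor 3750/150 = 25
Overall dilution factor = 1.5294 × 93.556 × 25 = 3577.1
Final = 6.00 × 10^6 cells/mL / 3577.1 = 1.68 × 10^3 cells/mL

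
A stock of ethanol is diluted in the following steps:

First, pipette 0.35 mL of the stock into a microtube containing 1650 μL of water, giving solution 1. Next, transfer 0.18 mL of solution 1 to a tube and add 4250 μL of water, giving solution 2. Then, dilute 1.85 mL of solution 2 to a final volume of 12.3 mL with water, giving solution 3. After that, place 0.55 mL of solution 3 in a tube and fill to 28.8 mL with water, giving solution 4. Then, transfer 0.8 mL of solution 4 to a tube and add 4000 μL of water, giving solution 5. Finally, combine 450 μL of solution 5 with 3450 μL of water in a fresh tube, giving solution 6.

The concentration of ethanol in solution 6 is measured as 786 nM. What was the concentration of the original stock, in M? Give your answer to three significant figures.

Step 1: 0.35 mL + 1650 μL = 2 mL total → factor 2/0.35 = 5.7143
Step 2: 0.18 mL + 4250 μL = 4.43 mL total → factor 4.43/0.18 = 24.611
Step 3: 1.85 mL brought to 12.3 mL → factor 12.3/1.85 = 6.6486
Step 4: 0.55 mL brought to 28.8 mL → factor 28.8/0.55 = 52.364
Step 5: 0.8 mL + 4000 μL = 4.8 mL total → factor 4.8/0.8 = 6
Step 6: 450 μL + 3450 μL = 3900 μL total → factor 3900/450 = 8.6667
Overall dilution factor = 5.7143 × 24.611 × 6.6486 × 52.364 × 6 × 8.6667 = 2.546 × 10^6
Stock = 786 nM × 2.546 × 10^6 = 2.001 × 10^9 nM = 2.00 M

2.00 M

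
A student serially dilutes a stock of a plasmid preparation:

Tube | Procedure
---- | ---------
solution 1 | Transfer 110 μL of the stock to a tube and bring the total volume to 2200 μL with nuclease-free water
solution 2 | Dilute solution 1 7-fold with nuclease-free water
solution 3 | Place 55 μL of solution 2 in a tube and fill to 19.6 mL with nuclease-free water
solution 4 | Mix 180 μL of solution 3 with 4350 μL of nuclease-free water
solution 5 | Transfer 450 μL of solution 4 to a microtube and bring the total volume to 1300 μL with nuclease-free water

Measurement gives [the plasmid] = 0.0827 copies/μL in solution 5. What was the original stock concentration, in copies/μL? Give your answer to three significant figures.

Step 1: 110 μL brought to 2200 μL → factor 2200/110 = 20
Step 2: 7-fold → factor 7
Step 3: 55 μL brought to 19.6 mL → factor 19600/55 = 356.36
Step 4: 180 μL + 4350 μL = 4530 μL total → factor 4530/180 = 25.167
Step 5: 450 μL brought to 1300 μL → factor 1300/450 = 2.8889
Overall dilution factor = 20 × 7 × 356.36 × 25.167 × 2.8889 = 3.6273 × 10^6
Stock = 0.0827 copies/μL × 3.6273 × 10^6 = 3.00 × 10^5 copies/μL

3.00 × 10^5 copies/μL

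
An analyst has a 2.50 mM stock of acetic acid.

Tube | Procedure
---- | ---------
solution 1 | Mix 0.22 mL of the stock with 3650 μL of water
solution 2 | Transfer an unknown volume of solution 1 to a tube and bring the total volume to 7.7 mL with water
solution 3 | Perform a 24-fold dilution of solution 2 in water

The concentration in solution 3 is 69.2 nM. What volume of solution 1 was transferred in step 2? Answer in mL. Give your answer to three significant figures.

Step 1: 0.22 mL + 3650 μL = 3.87 mL total → factor 3.87/0.22 = 17.591
Step 2: v brought to 7.7 mL → factor = 7.7 mL/v
Step 3: 24-fold → factor 24
Product of known-step factors = 422.18
Overall factor = 2.50 mM / (69.2 nM) = 36127
Step-2 factor = 36127 / 422.18 = 85.573
v = 7.7 mL / 85.573 = 0.0900 mL

0.0900 mL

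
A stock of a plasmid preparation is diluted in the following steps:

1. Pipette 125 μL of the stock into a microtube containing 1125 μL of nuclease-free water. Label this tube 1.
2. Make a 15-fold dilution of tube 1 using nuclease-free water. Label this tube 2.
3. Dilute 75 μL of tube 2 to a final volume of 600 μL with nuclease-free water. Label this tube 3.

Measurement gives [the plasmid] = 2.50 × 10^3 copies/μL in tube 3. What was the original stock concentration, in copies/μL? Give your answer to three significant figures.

3.00 × 10^6 copies/μL

Step 1: 125 μL + 1125 μL = 1250 μL total → factor 1250/125 = 10
Step 2: 15-fold → factor 15
Step 3: 75 μL brought to 600 μL → factor 600/75 = 8
Overall dilution factor = 10 × 15 × 8 = 1200
Stock = 2.50 × 10^3 copies/μL × 1200 = 3.00 × 10^6 copies/μL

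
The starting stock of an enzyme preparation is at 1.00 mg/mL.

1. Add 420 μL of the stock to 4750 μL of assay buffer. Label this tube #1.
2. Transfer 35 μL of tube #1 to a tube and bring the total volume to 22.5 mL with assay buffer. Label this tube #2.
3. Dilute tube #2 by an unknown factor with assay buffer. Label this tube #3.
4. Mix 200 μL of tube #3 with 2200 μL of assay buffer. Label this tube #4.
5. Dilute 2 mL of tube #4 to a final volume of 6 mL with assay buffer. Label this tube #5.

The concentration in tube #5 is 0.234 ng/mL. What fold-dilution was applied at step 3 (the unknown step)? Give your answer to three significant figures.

Step 1: 420 μL + 4750 μL = 5170 μL total → factor 5170/420 = 12.31
Step 2: 35 μL brought to 22.5 mL → factor 22500/35 = 642.86
Step 3: unknown factor x
Step 4: 200 μL + 2200 μL = 2400 μL total → factor 2400/200 = 12
Step 5: 2 mL brought to 6 mL → factor 6/2 = 3
Product of known-step factors = 2.8488 × 10^5
Overall factor = 1.00 mg/mL / (0.234 ng/mL) = 4.2735 × 10^6
x = 4.2735 × 10^6 / 2.8488 × 10^5 = 15.0

15.0-fold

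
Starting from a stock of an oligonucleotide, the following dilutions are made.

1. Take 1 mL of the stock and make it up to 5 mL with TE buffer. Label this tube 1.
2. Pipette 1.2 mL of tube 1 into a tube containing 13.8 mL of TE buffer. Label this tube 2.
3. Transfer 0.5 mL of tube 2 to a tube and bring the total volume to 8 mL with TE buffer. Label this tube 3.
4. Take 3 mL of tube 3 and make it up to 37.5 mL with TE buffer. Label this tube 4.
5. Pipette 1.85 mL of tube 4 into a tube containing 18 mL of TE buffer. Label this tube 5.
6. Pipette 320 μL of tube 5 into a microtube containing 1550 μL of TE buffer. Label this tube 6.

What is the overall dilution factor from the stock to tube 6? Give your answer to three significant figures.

Step 1: 1 mL brought to 5 mL → factor 5/1 = 5
Step 2: 1.2 mL + 13.8 mL = 15 mL total → factor 15/1.2 = 12.5
Step 3: 0.5 mL brought to 8 mL → factor 8/0.5 = 16
Step 4: 3 mL brought to 37.5 mL → factor 37.5/3 = 12.5
Step 5: 1.85 mL + 18 mL = 19.85 mL total → factor 19.85/1.85 = 10.73
Step 6: 320 μL + 1550 μL = 1870 μL total → factor 1870/320 = 5.8438
Overall dilution factor = 5 × 12.5 × 16 × 12.5 × 10.73 × 5.8438 = 7.8377 × 10^5

7.84 × 10^5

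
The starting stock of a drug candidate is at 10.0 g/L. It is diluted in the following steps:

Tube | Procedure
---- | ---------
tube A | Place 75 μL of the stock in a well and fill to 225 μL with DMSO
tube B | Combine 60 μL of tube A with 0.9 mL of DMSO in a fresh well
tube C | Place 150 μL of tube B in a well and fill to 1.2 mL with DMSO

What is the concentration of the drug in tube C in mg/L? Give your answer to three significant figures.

Step 1: 75 μL brought to 225 μL → factor 225/75 = 3
Step 2: 60 μL + 0.9 mL = 960 μL total → factor 960/60 = 16
Step 3: 150 μL brought to 1.2 mL → factor 1200/150 = 8
Overall dilution factor = 3 × 16 × 8 = 384
Final = 10.0 g/L / 384 = 0.02604 g/L = 26.0 mg/L

26.0 mg/L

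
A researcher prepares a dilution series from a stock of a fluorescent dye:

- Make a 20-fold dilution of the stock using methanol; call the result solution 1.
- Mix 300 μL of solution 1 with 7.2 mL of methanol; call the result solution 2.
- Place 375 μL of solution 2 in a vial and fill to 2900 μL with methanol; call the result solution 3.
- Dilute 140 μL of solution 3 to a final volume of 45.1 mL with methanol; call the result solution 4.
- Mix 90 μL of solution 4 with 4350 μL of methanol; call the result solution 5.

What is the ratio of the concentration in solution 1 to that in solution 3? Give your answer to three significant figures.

Step 1: 20-fold → factor 20
Step 2: 300 μL + 7.2 mL = 7500 μL total → factor 7500/300 = 25
Step 3: 375 μL brought to 2900 μL → factor 2900/375 = 7.7333
Dilution factor to solution 1 = 20; to solution 3 = 3866.7
[solution 1]/[solution 3] = (factor to solution 3)/(factor to solution 1) = 3866.7/20 = 193

193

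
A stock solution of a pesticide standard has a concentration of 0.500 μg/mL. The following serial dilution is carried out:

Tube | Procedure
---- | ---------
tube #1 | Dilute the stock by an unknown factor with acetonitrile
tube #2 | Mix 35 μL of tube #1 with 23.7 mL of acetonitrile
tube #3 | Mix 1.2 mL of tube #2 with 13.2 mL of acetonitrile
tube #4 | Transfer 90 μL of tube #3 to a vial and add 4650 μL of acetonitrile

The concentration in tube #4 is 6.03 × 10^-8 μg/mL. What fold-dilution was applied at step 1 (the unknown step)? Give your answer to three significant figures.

Step 1: unknown factor x
Step 2: 35 μL + 23.7 mL = 23735 μL total → factor 23735/35 = 678.14
Step 3: 1.2 mL + 13.2 mL = 14.4 mL total → factor 14.4/1.2 = 12
Step 4: 90 μL + 4650 μL = 4740 μL total → factor 4740/90 = 52.667
Product of known-step factors = 4.2859 × 10^5
Overall factor = 0.500 μg/mL / (6.03 × 10^-8 μg/mL) = 8.2919 × 10^6
x = 8.2919 × 10^6 / 4.2859 × 10^5 = 19.3

19.3-fold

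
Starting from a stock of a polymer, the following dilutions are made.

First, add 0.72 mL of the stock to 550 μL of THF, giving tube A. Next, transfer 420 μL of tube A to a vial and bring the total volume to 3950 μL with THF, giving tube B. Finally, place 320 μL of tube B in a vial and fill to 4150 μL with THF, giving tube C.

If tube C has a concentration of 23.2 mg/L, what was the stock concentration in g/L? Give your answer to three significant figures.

4.99 g/L

Step 1: 0.72 mL + 550 μL = 1.27 mL total → factor 1.27/0.72 = 1.7639
Step 2: 420 μL brought to 3950 μL → factor 3950/420 = 9.4048
Step 3: 320 μL brought to 4150 μL → factor 4150/320 = 12.969
Overall dilution factor = 1.7639 × 9.4048 × 12.969 = 215.14
Stock = 23.2 mg/L × 215.14 = 4991 mg/L = 4.99 g/L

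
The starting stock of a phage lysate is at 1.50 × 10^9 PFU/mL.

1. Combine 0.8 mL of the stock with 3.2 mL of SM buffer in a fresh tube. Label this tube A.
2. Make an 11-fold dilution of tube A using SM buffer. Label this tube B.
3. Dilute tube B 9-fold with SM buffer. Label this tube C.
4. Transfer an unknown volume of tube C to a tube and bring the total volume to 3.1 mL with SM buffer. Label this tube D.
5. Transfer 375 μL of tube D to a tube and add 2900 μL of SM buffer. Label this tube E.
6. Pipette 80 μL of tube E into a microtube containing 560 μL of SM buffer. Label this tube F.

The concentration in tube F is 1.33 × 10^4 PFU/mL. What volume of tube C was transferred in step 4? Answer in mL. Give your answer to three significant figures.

Step 1: 0.8 mL + 3.2 mL = 4 mL total → factor 4/0.8 = 5
Step 2: 11-fold → factor 11
Step 3: 9-fold → factor 9
Step 4: v brought to 3.1 mL → factor = 3.1 mL/v
Step 5: 375 μL + 2900 μL = 3275 μL total → factor 3275/375 = 8.7333
Step 6: 80 μL + 560 μL = 640 μL total → factor 640/80 = 8
Product of known-step factors = 34584
Overall factor = 1.50 × 10^9 PFU/mL / (1.33 × 10^4 PFU/mL) = 1.1278 × 10^5
Step-4 factor = 1.1278 × 10^5 / 34584 = 3.2611
v = 3.1 mL / 3.2611 = 0.951 mL

0.951 mL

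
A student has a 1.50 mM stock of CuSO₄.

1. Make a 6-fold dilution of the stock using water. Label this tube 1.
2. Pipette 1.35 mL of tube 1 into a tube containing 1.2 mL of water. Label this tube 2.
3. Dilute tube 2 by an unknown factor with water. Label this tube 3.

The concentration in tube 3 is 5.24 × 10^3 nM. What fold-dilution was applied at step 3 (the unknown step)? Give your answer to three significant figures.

Step 1: 6-fold → factor 6
Step 2: 1.35 mL + 1.2 mL = 2.55 mL total → factor 2.55/1.35 = 1.8889
Step 3: unknown factor x
Product of known-step factors = 11.333
Overall factor = 1.50 mM / (5.24 × 10^3 nM) = 286.26
x = 286.26 / 11.333 = 25.3

25.3-fold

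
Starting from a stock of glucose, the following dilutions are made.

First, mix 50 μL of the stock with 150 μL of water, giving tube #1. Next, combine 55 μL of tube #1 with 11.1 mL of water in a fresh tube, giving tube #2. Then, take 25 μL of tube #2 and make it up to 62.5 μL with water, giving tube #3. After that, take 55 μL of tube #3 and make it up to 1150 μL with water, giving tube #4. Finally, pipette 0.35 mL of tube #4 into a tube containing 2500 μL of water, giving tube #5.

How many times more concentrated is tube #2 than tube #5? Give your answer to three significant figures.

Step 1: 50 μL + 150 μL = 200 μL total → factor 200/50 = 4
Step 2: 55 μL + 11.1 mL = 11155 μL total → factor 11155/55 = 202.82
Step 3: 25 μL brought to 62.5 μL → factor 62.5/25 = 2.5
Step 4: 55 μL brought to 1150 μL → factor 1150/55 = 20.909
Step 5: 0.35 mL + 2500 μL = 2.85 mL total → factor 2.85/0.35 = 8.1429
Dilution factor to tube #2 = 811.27; to tube #5 = 3.4532 × 10^5
[tube #2]/[tube #5] = (factor to tube #5)/(factor to tube #2) = 3.4532 × 10^5/811.27 = 426

426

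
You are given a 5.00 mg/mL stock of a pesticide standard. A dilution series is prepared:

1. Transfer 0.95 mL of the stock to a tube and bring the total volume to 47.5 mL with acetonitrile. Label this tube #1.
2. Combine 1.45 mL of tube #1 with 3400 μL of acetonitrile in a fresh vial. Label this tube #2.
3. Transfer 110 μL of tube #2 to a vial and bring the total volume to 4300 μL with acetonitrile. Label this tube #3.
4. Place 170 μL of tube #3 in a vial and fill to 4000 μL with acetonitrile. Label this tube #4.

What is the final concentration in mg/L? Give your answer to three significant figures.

Step 1: 0.95 mL brought to 47.5 mL → factor 47.5/0.95 = 50
Step 2: 1.45 mL + 3400 μL = 4.85 mL total → factor 4.85/1.45 = 3.3448
Step 3: 110 μL brought to 4300 μL → factor 4300/110 = 39.091
Step 4: 170 μL brought to 4000 μL → factor 4000/170 = 23.529
Overall dilution factor = 50 × 3.3448 × 39.091 × 23.529 = 1.5383 × 10^5
Final = 5.00 mg/mL / 1.5383 × 10^5 = 3.250 × 10^-5 mg/mL = 0.0325 mg/L

0.0325 mg/L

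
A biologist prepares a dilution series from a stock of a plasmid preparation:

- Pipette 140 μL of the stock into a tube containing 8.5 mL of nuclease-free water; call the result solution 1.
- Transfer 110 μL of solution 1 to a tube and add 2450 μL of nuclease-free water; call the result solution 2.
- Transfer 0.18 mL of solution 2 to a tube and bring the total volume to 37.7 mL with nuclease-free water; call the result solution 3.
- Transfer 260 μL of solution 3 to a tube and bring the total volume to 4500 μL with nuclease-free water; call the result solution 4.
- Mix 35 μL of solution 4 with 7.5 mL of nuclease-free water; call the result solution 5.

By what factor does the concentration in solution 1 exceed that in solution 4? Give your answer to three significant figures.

8.44 × 10^4

Step 1: 140 μL + 8.5 mL = 8640 μL total → factor 8640/140 = 61.714
Step 2: 110 μL + 2450 μL = 2560 μL total → factor 2560/110 = 23.273
Step 3: 0.18 mL brought to 37.7 mL → factor 37.7/0.18 = 209.44
Step 4: 260 μL brought to 4500 μL → factor 4500/260 = 17.308
Dilution factor to solution 1 = 61.714; to solution 4 = 5.2064 × 10^6
[solution 1]/[solution 4] = (factor to solution 4)/(factor to solution 1) = 5.2064 × 10^6/61.714 = 8.44 × 10^4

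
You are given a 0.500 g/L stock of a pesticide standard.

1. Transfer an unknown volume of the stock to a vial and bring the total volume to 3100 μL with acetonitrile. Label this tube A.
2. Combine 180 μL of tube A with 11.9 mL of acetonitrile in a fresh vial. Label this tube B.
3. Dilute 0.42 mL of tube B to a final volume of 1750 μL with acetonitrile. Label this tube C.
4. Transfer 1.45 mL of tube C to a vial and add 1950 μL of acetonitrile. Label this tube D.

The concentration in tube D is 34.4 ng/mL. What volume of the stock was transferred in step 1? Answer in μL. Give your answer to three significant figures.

Step 1: v brought to 3100 μL → factor = 3100 μL/v
Step 2: 180 μL + 11.9 mL = 12080 μL total → factor 12080/180 = 67.111
Step 3: 0.42 mL brought to 1750 μL → factor 1.75/0.42 = 4.1667
Step 4: 1.45 mL + 1950 μL = 3.4 mL total → factor 3.4/1.45 = 2.3448
Product of known-step factors = 655.68
Overall factor = 0.500 g/L / (34.4 ng/mL) = 14535
Step-1 factor = 14535 / 655.68 = 22.168
v = 3100 μL / 22.168 = 140 μL

140 μL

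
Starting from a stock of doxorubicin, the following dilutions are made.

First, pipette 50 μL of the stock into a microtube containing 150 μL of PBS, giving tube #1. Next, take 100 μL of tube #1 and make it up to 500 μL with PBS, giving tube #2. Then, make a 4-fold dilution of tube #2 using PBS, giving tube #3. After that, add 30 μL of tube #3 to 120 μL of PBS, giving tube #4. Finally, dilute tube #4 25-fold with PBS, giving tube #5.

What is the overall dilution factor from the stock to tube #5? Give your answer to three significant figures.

Step 1: 50 μL + 150 μL = 200 μL total → factor 200/50 = 4
Step 2: 100 μL brought to 500 μL → factor 500/100 = 5
Step 3: 4-fold → factor 4
Step 4: 30 μL + 120 μL = 150 μL total → factor 150/30 = 5
Step 5: 25-fold → factor 25
Overall dilution factor = 4 × 5 × 4 × 5 × 25 = 10000

1.00 × 10^4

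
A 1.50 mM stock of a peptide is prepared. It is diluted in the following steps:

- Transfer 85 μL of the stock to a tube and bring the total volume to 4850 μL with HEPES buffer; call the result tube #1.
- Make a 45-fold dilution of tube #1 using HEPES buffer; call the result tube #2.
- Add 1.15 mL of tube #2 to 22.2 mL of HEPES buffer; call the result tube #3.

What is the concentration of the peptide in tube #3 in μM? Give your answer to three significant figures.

0.0288 μM

Step 1: 85 μL brought to 4850 μL → factor 4850/85 = 57.059
Step 2: 45-fold → factor 45
Step 3: 1.15 mL + 22.2 mL = 23.35 mL total → factor 23.35/1.15 = 20.304
Overall dilution factor = 57.059 × 45 × 20.304 = 52134
Final = 1.50 mM / 52134 = 2.877 × 10^-5 mM = 0.0288 μM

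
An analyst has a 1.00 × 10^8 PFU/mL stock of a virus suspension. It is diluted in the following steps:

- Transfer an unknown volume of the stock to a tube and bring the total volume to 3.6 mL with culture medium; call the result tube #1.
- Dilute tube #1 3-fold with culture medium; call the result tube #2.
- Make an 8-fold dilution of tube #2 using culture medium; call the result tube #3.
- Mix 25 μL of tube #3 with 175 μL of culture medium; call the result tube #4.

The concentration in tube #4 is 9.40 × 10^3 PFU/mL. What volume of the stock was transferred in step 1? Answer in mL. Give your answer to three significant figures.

Step 1: v brought to 3.6 mL → factor = 3.6 mL/v
Step 2: 3-fold → factor 3
Step 3: 8-fold → factor 8
Step 4: 25 μL + 175 μL = 200 μL total → factor 200/25 = 8
Product of known-step factors = 192
Overall factor = 1.00 × 10^8 PFU/mL / (9.40 × 10^3 PFU/mL) = 10638
Step-1 factor = 10638 / 192 = 55.408
v = 3.6 mL / 55.408 = 0.0650 mL

0.0650 mL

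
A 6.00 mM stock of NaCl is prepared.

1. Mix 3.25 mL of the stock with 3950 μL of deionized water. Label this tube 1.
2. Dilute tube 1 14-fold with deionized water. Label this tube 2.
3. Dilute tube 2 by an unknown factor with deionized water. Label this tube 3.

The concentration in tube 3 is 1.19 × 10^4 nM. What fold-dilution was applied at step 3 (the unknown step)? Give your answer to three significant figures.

Step 1: 3.25 mL + 3950 μL = 7.2 mL total → factor 7.2/3.25 = 2.2154
Step 2: 14-fold → factor 14
Step 3: unknown factor x
Product of known-step factors = 31.015
Overall factor = 6.00 mM / (1.19 × 10^4 nM) = 504.2
x = 504.2 / 31.015 = 16.3

16.3-fold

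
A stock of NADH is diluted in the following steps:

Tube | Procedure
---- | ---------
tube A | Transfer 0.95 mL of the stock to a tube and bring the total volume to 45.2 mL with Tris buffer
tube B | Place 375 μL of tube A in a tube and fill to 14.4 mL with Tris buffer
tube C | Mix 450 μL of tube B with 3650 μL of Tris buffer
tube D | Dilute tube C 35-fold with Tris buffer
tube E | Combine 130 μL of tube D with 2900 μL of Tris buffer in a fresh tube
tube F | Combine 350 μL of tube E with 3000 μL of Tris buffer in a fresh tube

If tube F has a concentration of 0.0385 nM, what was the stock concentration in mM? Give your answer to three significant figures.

5.00 mM

Step 1: 0.95 mL brought to 45.2 mL → factor 45.2/0.95 = 47.579
Step 2: 375 μL brought to 14.4 mL → factor 14400/375 = 38.4
Step 3: 450 μL + 3650 μL = 4100 μL total → factor 4100/450 = 9.1111
Step 4: 35-fold → factor 35
Step 5: 130 μL + 2900 μL = 3030 μL total → factor 3030/130 = 23.308
Step 6: 350 μL + 3000 μL = 3350 μL total → factor 3350/350 = 9.5714
Overall dilution factor = 47.579 × 38.4 × 9.1111 × 35 × 23.308 × 9.5714 = 1.2998 × 10^8
Stock = 0.0385 nM × 1.2998 × 10^8 = 5.004 × 10^6 nM = 5.00 mM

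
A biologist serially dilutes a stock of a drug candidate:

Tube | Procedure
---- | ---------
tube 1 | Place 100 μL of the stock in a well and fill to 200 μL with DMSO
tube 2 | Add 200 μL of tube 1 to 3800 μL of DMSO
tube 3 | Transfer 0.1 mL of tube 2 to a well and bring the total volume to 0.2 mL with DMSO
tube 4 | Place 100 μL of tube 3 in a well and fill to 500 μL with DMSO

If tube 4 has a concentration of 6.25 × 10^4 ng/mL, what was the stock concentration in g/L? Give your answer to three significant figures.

Step 1: 100 μL brought to 200 μL → factor 200/100 = 2
Step 2: 200 μL + 3800 μL = 4000 μL total → factor 4000/200 = 20
Step 3: 0.1 mL brought to 0.2 mL → factor 0.2/0.1 = 2
Step 4: 100 μL brought to 500 μL → factor 500/100 = 5
Overall dilution factor = 2 × 20 × 2 × 5 = 400
Stock = 6.25 × 10^4 ng/mL × 400 = 2.500 × 10^7 ng/mL = 25.0 g/L

25.0 g/L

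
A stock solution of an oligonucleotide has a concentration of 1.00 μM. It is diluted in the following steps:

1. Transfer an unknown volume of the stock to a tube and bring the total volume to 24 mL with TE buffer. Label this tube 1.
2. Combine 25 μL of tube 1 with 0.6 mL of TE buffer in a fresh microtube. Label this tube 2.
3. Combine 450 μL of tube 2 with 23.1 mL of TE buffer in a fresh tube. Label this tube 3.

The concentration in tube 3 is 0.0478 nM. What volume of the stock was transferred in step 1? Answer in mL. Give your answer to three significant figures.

Step 1: v brought to 24 mL → factor = 24 mL/v
Step 2: 25 μL + 0.6 mL = 625 μL total → factor 625/25 = 25
Step 3: 450 μL + 23.1 mL = 23550 μL total → factor 23550/450 = 52.333
Product of known-step factors = 1308.3
Overall factor = 1.00 μM / (0.0478 nM) = 20921
Step-1 factor = 20921 / 1308.3 = 15.99
v = 24 mL / 15.99 = 1.50 mL

1.50 mL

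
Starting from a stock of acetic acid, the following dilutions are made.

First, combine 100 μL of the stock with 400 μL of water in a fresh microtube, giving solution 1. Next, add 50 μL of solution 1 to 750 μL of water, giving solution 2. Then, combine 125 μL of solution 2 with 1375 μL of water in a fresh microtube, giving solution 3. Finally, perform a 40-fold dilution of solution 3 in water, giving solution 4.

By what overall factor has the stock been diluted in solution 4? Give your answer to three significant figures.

3.84 × 10^4

Step 1: 100 μL + 400 μL = 500 μL total → factor 500/100 = 5
Step 2: 50 μL + 750 μL = 800 μL total → factor 800/50 = 16
Step 3: 125 μL + 1375 μL = 1500 μL total → factor 1500/125 = 12
Step 4: 40-fold → factor 40
Overall dilution factor = 5 × 16 × 12 × 40 = 38400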